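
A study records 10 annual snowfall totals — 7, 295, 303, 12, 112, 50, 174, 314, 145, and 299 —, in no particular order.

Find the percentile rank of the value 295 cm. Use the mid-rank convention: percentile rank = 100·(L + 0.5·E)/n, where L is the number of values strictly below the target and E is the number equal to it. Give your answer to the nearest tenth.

Sorted: 7, 12, 50, 112, 145, 174, 295, 299, 303, 314.
Count below 295: L = 6; count equal: E = 1; n = 10.
Percentile rank = 100·(6 + 0.5·1)/10 = 100·6.5/10 = 65.

65.0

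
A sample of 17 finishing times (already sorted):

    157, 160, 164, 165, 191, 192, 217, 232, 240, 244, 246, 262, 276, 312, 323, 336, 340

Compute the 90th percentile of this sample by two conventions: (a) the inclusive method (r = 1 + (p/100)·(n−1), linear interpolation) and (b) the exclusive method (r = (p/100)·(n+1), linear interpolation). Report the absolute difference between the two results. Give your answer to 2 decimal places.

8.60

n = 17.
(a) r = 15.4; between ranks 15 (323) and 16 (336): 328.2.
(b) r = 16.2; between ranks 16 (336) and 17 (340): 336.8.
|328.2 − 336.8| = 8.6.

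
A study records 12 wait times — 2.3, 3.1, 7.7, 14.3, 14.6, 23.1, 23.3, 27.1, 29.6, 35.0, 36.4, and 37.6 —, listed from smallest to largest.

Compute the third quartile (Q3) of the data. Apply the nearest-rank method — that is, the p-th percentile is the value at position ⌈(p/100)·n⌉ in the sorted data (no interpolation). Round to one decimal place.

29.6

n = 12.
Position = ⌈75/100 · 12⌉ = ⌈9⌉ = 9.
The value at rank 9 is 29.6.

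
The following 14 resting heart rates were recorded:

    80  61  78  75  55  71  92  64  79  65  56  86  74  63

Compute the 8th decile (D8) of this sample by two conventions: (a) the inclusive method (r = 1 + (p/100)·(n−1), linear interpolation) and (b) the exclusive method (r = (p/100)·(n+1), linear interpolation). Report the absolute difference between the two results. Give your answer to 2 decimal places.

0.60

Sorted: 55, 56, 61, 63, 64, 65, 71, 74, 75, 78, 79, 80, 86, 92.
n = 14.
(a) r = 11.4; between ranks 11 (79) and 12 (80): 79.4.
(b) r = 12 → value at rank 12 = 80.
|79.4 − 80| = 0.6.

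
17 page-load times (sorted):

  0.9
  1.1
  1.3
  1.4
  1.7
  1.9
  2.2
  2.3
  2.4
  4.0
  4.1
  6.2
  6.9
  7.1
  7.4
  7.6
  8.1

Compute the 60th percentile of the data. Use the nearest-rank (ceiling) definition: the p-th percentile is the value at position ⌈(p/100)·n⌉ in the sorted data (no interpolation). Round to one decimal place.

4.1

n = 17.
Position = ⌈60/100 · 17⌉ = ⌈10.2⌉ = 11.
The value at rank 11 is 4.1.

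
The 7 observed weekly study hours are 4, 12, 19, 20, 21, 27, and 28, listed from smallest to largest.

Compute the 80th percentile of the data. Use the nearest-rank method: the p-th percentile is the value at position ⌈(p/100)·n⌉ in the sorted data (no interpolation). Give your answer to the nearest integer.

n = 7.
Position = ⌈80/100 · 7⌉ = ⌈5.6⌉ = 6.
The value at rank 6 is 27.

27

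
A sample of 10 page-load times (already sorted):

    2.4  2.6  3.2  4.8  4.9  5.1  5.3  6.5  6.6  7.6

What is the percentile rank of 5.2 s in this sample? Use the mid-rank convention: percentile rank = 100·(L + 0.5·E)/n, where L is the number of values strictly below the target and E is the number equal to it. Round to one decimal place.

Count below 5.2: L = 6; count equal: E = 0; n = 10.
Percentile rank = 100·(6 + 0.5·0)/10 = 100·6/10 = 60.

60.0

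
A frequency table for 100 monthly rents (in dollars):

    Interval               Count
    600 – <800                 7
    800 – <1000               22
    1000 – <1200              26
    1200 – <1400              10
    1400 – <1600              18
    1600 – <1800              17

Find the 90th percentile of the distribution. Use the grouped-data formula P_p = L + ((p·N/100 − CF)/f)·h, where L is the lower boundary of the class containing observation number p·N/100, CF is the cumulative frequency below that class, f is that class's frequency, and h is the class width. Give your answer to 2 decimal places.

1682.35

N = 100; target position k = 90/100 · 100 = 90.
Cumulative frequencies: 7, 29, 55, 65, 83, 100.
Observation 90 falls in the class 1600 – <1800.
L = 1600, CF = 83, f = 17, h = 200.
P90 = 1600 + ((90 − 83)/17)·200 = 1600 + 82.3529 = 1682.35.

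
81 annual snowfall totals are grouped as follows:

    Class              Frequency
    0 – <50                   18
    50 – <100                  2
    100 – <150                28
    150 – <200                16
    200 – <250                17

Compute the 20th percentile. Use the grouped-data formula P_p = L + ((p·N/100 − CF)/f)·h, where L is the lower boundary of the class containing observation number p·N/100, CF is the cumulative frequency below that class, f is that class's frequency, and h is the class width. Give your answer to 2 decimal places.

N = 81; target position k = 20/100 · 81 = 16.2.
Cumulative frequencies: 18, 20, 48, 64, 81.
Observation 16.2 falls in the class 0 – <50.
L = 0, CF = 0, f = 18, h = 50.
P20 = 0 + ((16.2 − 0)/18)·50 = 0 + 45 = 45.

45.00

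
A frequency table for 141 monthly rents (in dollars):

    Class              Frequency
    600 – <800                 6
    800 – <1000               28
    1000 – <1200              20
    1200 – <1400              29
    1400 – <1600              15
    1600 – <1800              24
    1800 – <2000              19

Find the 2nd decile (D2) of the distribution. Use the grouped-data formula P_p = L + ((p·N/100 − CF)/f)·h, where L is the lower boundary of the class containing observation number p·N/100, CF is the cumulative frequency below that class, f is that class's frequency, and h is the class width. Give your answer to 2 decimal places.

958.57

N = 141; target position k = 20/100 · 141 = 28.2.
Cumulative frequencies: 6, 34, 54, 83, 98, 122, 141.
Observation 28.2 falls in the class 800 – <1000.
L = 800, CF = 6, f = 28, h = 200.
P20 = 800 + ((28.2 − 6)/28)·200 = 800 + 158.571 = 958.571.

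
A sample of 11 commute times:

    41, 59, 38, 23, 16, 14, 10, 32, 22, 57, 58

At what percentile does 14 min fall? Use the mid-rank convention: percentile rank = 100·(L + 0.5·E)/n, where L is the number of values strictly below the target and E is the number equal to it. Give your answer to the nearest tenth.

Sorted: 10, 14, 16, 22, 23, 32, 38, 41, 57, 58, 59.
Count below 14: L = 1; count equal: E = 1; n = 11.
Percentile rank = 100·(1 + 0.5·1)/11 = 100·1.5/11 = 13.64.

13.6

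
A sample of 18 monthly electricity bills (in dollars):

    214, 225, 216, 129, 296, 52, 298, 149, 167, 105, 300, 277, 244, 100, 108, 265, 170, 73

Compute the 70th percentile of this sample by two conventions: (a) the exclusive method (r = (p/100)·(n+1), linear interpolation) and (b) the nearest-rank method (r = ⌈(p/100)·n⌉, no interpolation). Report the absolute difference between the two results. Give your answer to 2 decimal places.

6.30

Sorted: 52, 73, 100, 105, 108, 129, 149, 167, 170, 214, 216, 225, 244, 265, 277, 296, 298, 300.
n = 18.
(a) r = 13.3; between ranks 13 (244) and 14 (265): 250.3.
(b) the nearest-rank method: rank 13 → 244.
|250.3 − 244| = 6.3.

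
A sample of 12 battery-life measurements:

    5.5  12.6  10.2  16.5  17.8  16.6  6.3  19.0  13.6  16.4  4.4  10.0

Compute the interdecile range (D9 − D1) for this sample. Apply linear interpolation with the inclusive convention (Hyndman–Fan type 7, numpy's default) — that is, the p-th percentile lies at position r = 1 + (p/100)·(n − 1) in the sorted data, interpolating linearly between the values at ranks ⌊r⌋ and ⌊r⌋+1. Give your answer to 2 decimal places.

12.10

Sorted: 4.4, 5.5, 6.3, 10.0, 10.2, 12.6, 13.6, 16.4, 16.5, 16.6, 17.8, 19.0.
n = 12.
P10: r = 2.1; ranks 2–3 are 5.5, 6.3; interpolating gives 5.58.
P90: r = 10.9; ranks 10–11 are 16.6, 17.8; interpolating gives 17.68.
Difference: 17.68 − 5.58 = 12.1.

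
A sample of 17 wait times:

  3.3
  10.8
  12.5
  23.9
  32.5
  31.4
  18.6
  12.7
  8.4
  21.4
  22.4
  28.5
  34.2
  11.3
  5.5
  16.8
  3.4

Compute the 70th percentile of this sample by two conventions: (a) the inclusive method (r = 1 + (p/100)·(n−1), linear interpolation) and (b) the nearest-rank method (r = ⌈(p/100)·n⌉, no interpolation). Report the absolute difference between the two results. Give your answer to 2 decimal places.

0.30

Sorted: 3.3, 3.4, 5.5, 8.4, 10.8, 11.3, 12.5, 12.7, 16.8, 18.6, 21.4, 22.4, 23.9, 28.5, 31.4, 32.5, 34.2.
n = 17.
(a) r = 12.2; between ranks 12 (22.4) and 13 (23.9): 22.7.
(b) the nearest-rank method: rank 12 → 22.4.
|22.7 − 22.4| = 0.3.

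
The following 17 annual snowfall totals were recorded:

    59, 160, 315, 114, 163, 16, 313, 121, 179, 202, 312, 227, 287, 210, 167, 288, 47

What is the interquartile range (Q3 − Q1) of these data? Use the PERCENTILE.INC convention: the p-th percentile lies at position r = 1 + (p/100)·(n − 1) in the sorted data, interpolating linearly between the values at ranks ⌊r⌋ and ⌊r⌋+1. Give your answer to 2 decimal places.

166.00

Sorted: 16, 47, 59, 114, 121, 160, 163, 167, 179, 202, 210, 227, 287, 288, 312, 313, 315.
n = 17.
P25: r = 5 (integer) → 121.
P75: r = 13 (integer) → 287.
Difference: 287 − 121 = 166.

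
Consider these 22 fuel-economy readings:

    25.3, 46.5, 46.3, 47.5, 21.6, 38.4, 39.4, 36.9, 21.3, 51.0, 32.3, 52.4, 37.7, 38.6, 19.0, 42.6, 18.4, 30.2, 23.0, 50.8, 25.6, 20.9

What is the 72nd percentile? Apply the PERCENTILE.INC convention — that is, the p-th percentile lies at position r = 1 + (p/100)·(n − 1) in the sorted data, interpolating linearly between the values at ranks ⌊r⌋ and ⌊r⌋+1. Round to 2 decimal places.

43.04

Sorted: 18.4, 19.0, 20.9, 21.3, 21.6, 23.0, 25.3, 25.6, 30.2, 32.3, 36.9, 37.7, 38.4, 38.6, 39.4, 42.6, 46.3, 46.5, 47.5, 50.8, 51.0, 52.4.
n = 22.
r = 1 + (72/100)·(22 − 1) = 1 + 15.12 = 16.12.
Rank 16 is 42.6 and rank 17 is 46.3.
Interpolate: 42.6 + 0.12·(46.3 − 42.6) = 42.6 + 0.12·3.7 = 43.044.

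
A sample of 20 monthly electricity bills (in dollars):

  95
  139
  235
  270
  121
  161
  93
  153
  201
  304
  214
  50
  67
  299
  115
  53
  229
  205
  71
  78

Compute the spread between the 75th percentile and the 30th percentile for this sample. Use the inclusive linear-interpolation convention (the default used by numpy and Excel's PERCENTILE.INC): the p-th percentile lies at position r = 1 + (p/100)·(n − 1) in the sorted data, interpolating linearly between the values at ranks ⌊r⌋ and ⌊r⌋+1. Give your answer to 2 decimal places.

Sorted: 50, 53, 67, 71, 78, 93, 95, 115, 121, 139, 153, 161, 201, 205, 214, 229, 235, 270, 299, 304.
n = 20.
P30: r = 6.7; ranks 6–7 are 93, 95; interpolating gives 94.4.
P75: r = 15.25; ranks 15–16 are 214, 229; interpolating gives 217.75.
Difference: 217.75 − 94.4 = 123.35.

123.35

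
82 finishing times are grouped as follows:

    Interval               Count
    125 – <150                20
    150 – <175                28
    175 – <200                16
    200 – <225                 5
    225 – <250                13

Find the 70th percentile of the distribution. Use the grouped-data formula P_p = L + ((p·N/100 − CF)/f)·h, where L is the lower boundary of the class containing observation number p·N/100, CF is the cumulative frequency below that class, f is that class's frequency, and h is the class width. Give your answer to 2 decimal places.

189.69

N = 82; target position k = 70/100 · 82 = 57.4.
Cumulative frequencies: 20, 48, 64, 69, 82.
Observation 57.4 falls in the class 175 – <200.
L = 175, CF = 48, f = 16, h = 25.
P70 = 175 + ((57.4 − 48)/16)·25 = 175 + 14.6875 = 189.688.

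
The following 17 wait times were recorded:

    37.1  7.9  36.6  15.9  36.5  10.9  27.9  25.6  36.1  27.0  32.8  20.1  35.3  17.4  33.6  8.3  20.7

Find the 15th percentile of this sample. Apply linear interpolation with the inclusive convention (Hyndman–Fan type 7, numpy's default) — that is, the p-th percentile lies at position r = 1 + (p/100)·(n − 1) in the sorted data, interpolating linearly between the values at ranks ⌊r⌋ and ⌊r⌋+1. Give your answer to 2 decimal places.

Sorted: 7.9, 8.3, 10.9, 15.9, 17.4, 20.1, 20.7, 25.6, 27.0, 27.9, 32.8, 33.6, 35.3, 36.1, 36.5, 36.6, 37.1.
n = 17.
r = 1 + (15/100)·(17 − 1) = 1 + 2.4 = 3.4.
Rank 3 is 10.9 and rank 4 is 15.9.
Interpolate: 10.9 + 0.4·(15.9 − 10.9) = 10.9 + 0.4·5 = 12.9.

12.90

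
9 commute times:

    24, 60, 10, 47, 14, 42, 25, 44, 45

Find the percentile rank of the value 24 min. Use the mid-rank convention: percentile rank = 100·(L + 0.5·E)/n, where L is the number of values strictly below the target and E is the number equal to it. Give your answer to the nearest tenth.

27.8

Sorted: 10, 14, 24, 25, 42, 44, 45, 47, 60.
Count below 24: L = 2; count equal: E = 1; n = 9.
Percentile rank = 100·(2 + 0.5·1)/9 = 100·2.5/9 = 27.78.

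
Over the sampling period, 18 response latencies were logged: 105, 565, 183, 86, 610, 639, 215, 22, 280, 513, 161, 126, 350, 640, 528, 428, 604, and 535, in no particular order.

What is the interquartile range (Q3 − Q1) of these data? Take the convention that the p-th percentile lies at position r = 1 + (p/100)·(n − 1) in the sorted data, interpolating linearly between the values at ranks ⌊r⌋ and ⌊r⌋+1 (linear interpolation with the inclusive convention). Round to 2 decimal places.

391.00

Sorted: 22, 86, 105, 126, 161, 183, 215, 280, 350, 428, 513, 528, 535, 565, 604, 610, 639, 640.
n = 18.
P25: r = 5.25; ranks 5–6 are 161, 183; interpolating gives 166.5.
P75: r = 13.75; ranks 13–14 are 535, 565; interpolating gives 557.5.
Difference: 557.5 − 166.5 = 391.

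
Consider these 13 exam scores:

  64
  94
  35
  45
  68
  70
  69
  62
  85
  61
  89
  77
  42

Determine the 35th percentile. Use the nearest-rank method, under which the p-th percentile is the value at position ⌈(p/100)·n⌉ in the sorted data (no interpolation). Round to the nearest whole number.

Sorted: 35, 42, 45, 61, 62, 64, 68, 69, 70, 77, 85, 89, 94.
n = 13.
Position = ⌈35/100 · 13⌉ = ⌈4.55⌉ = 5.
The value at rank 5 is 62.

62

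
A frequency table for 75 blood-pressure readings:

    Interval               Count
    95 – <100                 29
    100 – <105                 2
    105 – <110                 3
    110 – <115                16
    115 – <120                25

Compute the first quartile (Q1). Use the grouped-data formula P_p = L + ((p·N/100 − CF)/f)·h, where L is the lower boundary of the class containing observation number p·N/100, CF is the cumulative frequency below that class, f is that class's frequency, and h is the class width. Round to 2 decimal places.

98.23

N = 75; target position k = 25/100 · 75 = 18.75.
Cumulative frequencies: 29, 31, 34, 50, 75.
Observation 18.75 falls in the class 95 – <100.
L = 95, CF = 0, f = 29, h = 5.
P25 = 95 + ((18.75 − 0)/29)·5 = 95 + 3.23276 = 98.2328.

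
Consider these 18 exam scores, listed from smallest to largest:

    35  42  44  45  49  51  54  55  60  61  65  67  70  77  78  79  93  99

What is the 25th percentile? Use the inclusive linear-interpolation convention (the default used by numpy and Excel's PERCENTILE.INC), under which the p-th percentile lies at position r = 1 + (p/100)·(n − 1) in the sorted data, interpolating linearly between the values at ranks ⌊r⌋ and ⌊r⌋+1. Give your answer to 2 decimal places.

49.50

n = 18.
r = 1 + (25/100)·(18 − 1) = 1 + 4.25 = 5.25.
Rank 5 is 49 and rank 6 is 51.
Interpolate: 49 + 0.25·(51 − 49) = 49 + 0.25·2 = 49.5.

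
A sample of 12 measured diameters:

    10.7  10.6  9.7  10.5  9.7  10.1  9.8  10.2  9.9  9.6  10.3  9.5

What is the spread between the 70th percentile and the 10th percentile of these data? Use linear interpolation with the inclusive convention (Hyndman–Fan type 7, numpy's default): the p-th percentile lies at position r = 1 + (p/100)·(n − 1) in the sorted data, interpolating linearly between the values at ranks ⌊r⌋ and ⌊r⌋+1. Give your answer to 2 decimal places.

Sorted: 9.5, 9.6, 9.7, 9.7, 9.8, 9.9, 10.1, 10.2, 10.3, 10.5, 10.6, 10.7.
n = 12.
P10: r = 2.1; ranks 2–3 are 9.6, 9.7; interpolating gives 9.61.
P70: r = 8.7; ranks 8–9 are 10.2, 10.3; interpolating gives 10.27.
Difference: 10.27 − 9.61 = 0.66.

0.66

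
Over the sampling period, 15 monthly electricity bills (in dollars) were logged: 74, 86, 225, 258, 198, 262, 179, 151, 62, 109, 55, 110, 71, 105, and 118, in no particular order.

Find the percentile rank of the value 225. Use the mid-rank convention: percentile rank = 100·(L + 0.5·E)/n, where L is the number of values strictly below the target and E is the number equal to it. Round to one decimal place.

Sorted: 55, 62, 71, 74, 86, 105, 109, 110, 118, 151, 179, 198, 225, 258, 262.
Count below 225: L = 12; count equal: E = 1; n = 15.
Percentile rank = 100·(12 + 0.5·1)/15 = 100·12.5/15 = 83.33.

83.3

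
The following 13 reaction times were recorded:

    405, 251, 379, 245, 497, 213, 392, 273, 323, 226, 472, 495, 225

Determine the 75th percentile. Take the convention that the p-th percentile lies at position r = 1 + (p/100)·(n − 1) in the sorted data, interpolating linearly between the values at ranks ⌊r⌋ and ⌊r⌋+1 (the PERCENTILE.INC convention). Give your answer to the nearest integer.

Sorted: 213, 225, 226, 245, 251, 273, 323, 379, 392, 405, 472, 495, 497.
n = 13.
r = 1 + (75/100)·(13 − 1) = 1 + 9 = 10.
r is an integer, so P75 is the value at rank 10: 405.

405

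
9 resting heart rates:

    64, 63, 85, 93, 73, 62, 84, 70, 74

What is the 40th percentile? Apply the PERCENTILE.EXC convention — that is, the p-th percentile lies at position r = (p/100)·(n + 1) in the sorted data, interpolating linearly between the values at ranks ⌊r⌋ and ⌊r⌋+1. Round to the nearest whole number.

Sorted: 62, 63, 64, 70, 73, 74, 84, 85, 93.
n = 9.
r = (40/100)·(9 + 1) = 4.
r is an integer, so P40 is the value at rank 4: 70.

70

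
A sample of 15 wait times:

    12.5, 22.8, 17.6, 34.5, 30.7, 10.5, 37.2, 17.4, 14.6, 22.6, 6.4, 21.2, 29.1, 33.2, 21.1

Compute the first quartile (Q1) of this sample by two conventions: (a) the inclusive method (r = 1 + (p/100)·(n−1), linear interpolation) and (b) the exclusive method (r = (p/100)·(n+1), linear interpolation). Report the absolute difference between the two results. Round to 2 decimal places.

1.40

Sorted: 6.4, 10.5, 12.5, 14.6, 17.4, 17.6, 21.1, 21.2, 22.6, 22.8, 29.1, 30.7, 33.2, 34.5, 37.2.
n = 15.
(a) r = 4.5; between ranks 4 (14.6) and 5 (17.4): 16.
(b) r = 4 → value at rank 4 = 14.6.
|16 − 14.6| = 1.4.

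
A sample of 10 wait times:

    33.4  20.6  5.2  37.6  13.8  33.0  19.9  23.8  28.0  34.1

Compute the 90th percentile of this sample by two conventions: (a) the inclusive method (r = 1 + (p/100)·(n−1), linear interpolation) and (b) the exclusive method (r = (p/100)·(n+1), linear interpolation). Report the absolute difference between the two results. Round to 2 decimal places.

2.80

Sorted: 5.2, 13.8, 19.9, 20.6, 23.8, 28.0, 33.0, 33.4, 34.1, 37.6.
n = 10.
(a) r = 9.1; between ranks 9 (34.1) and 10 (37.6): 34.45.
(b) r = 9.9; between ranks 9 (34.1) and 10 (37.6): 37.25.
|34.45 − 37.25| = 2.8.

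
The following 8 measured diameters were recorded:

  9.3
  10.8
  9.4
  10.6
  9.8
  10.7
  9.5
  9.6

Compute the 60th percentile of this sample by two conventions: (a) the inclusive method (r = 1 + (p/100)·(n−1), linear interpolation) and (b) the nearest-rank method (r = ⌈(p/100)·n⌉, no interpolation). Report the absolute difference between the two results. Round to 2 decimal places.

0.16

Sorted: 9.3, 9.4, 9.5, 9.6, 9.8, 10.6, 10.7, 10.8.
n = 8.
(a) r = 5.2; between ranks 5 (9.8) and 6 (10.6): 9.96.
(b) the nearest-rank method: rank 5 → 9.8.
|9.96 − 9.8| = 0.16.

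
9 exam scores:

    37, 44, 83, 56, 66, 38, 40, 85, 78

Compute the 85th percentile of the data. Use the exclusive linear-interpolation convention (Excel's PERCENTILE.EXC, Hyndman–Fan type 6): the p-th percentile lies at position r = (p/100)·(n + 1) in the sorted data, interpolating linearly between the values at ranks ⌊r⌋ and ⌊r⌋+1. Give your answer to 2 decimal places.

Sorted: 37, 38, 40, 44, 56, 66, 78, 83, 85.
n = 9.
r = (85/100)·(9 + 1) = 8.5.
Rank 8 is 83 and rank 9 is 85.
Interpolate: 83 + 0.5·(85 − 83) = 83 + 0.5·2 = 84.

84.00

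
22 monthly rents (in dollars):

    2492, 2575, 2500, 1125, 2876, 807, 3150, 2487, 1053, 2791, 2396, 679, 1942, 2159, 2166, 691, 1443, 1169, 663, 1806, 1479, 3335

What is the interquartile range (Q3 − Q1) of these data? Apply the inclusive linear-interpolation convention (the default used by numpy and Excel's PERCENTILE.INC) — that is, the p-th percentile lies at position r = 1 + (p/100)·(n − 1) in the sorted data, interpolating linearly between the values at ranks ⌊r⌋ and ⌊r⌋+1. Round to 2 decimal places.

Sorted: 663, 679, 691, 807, 1053, 1125, 1169, 1443, 1479, 1806, 1942, 2159, 2166, 2396, 2487, 2492, 2500, 2575, 2791, 2876, 3150, 3335.
n = 22.
P25: r = 6.25; ranks 6–7 are 1125, 1169; interpolating gives 1136.
P75: r = 16.75; ranks 16–17 are 2492, 2500; interpolating gives 2498.
Difference: 2498 − 1136 = 1362.

1362.00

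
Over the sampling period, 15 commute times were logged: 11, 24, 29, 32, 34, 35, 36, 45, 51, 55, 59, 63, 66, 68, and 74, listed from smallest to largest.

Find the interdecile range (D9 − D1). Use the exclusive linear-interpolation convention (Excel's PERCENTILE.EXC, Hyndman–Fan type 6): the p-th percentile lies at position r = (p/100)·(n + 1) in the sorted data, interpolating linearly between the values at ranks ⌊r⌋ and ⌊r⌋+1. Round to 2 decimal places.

n = 15.
P10: r = 1.6; ranks 1–2 are 11, 24; interpolating gives 18.8.
P90: r = 14.4; ranks 14–15 are 68, 74; interpolating gives 70.4.
Difference: 70.4 − 18.8 = 51.6.

51.60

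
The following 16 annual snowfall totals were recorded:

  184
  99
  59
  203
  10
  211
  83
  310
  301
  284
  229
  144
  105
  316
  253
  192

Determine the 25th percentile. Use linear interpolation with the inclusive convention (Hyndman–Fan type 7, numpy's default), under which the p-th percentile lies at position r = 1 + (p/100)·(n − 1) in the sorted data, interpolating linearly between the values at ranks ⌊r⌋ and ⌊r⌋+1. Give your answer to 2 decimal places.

Sorted: 10, 59, 83, 99, 105, 144, 184, 192, 203, 211, 229, 253, 284, 301, 310, 316.
n = 16.
r = 1 + (25/100)·(16 − 1) = 1 + 3.75 = 4.75.
Rank 4 is 99 and rank 5 is 105.
Interpolate: 99 + 0.75·(105 − 99) = 99 + 0.75·6 = 103.5.

103.50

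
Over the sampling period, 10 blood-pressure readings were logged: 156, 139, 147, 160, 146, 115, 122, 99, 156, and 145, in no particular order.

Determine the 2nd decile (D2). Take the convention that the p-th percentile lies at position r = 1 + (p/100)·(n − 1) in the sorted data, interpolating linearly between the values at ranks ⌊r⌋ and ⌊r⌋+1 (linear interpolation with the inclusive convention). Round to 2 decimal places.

120.60

Sorted: 99, 115, 122, 139, 145, 146, 147, 156, 156, 160.
n = 10.
r = 1 + (20/100)·(10 − 1) = 1 + 1.8 = 2.8.
Rank 2 is 115 and rank 3 is 122.
Interpolate: 115 + 0.8·(122 − 115) = 115 + 0.8·7 = 120.6.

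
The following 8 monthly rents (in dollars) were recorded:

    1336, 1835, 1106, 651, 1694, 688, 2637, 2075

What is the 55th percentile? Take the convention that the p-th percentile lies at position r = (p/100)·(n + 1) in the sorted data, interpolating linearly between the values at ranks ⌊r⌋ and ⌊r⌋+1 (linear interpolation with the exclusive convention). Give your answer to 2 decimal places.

1676.10

Sorted: 651, 688, 1106, 1336, 1694, 1835, 2075, 2637.
n = 8.
r = (55/100)·(8 + 1) = 4.95.
Rank 4 is 1336 and rank 5 is 1694.
Interpolate: 1336 + 0.95·(1694 − 1336) = 1336 + 0.95·358 = 1676.1.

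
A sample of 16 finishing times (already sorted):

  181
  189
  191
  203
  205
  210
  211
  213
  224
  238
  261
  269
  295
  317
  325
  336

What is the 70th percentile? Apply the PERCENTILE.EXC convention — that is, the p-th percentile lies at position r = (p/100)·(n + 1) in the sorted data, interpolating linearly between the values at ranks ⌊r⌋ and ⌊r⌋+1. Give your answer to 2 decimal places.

n = 16.
r = (70/100)·(16 + 1) = 11.9.
Rank 11 is 261 and rank 12 is 269.
Interpolate: 261 + 0.9·(269 − 261) = 261 + 0.9·8 = 268.2.

268.20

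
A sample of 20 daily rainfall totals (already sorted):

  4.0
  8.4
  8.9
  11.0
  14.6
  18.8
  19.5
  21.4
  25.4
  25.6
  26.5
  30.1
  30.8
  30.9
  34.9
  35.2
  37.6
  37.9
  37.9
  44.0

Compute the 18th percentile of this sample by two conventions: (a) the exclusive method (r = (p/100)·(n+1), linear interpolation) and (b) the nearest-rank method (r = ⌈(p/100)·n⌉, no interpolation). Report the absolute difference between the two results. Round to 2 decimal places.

n = 20.
(a) r = 3.78; between ranks 3 (8.9) and 4 (11.0): 10.538.
(b) the nearest-rank method: rank 4 → 11.
|10.538 − 11| = 0.462.

0.46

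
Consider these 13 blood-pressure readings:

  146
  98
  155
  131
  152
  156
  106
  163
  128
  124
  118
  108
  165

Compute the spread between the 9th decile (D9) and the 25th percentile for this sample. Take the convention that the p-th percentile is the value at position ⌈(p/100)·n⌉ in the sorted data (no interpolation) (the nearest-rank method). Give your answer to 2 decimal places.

Sorted: 98, 106, 108, 118, 124, 128, 131, 146, 152, 155, 156, 163, 165.
n = 13.
P25: rank ⌈25/100·13⌉ = 4 → 118.
P90: rank ⌈90/100·13⌉ = 12 → 163.
Difference: 163 − 118 = 45.

45.00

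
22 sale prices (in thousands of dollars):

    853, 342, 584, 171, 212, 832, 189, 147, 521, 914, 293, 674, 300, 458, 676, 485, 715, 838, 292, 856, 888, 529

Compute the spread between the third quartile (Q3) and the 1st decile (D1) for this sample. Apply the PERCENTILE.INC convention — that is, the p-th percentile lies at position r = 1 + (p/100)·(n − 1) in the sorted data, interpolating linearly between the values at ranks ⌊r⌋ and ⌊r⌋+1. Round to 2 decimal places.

Sorted: 147, 171, 189, 212, 292, 293, 300, 342, 458, 485, 521, 529, 584, 674, 676, 715, 832, 838, 853, 856, 888, 914.
n = 22.
P10: r = 3.1; ranks 3–4 are 189, 212; interpolating gives 191.3.
P75: r = 16.75; ranks 16–17 are 715, 832; interpolating gives 802.75.
Difference: 802.75 − 191.3 = 611.45.

611.45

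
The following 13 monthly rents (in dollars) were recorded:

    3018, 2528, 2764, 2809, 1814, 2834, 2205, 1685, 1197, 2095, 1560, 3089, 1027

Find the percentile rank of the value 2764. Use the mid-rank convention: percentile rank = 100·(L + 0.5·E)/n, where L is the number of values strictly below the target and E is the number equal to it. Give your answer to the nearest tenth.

65.4

Sorted: 1027, 1197, 1560, 1685, 1814, 2095, 2205, 2528, 2764, 2809, 2834, 3018, 3089.
Count below 2764: L = 8; count equal: E = 1; n = 13.
Percentile rank = 100·(8 + 0.5·1)/13 = 100·8.5/13 = 65.38.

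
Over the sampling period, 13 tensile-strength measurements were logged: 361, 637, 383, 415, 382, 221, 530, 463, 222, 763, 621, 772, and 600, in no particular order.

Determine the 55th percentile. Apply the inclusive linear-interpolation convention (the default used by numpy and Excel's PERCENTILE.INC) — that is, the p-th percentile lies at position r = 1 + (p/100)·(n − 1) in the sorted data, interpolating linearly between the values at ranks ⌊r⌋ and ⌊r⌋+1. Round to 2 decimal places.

503.20

Sorted: 221, 222, 361, 382, 383, 415, 463, 530, 600, 621, 637, 763, 772.
n = 13.
r = 1 + (55/100)·(13 − 1) = 1 + 6.6 = 7.6.
Rank 7 is 463 and rank 8 is 530.
Interpolate: 463 + 0.6·(530 − 463) = 463 + 0.6·67 = 503.2.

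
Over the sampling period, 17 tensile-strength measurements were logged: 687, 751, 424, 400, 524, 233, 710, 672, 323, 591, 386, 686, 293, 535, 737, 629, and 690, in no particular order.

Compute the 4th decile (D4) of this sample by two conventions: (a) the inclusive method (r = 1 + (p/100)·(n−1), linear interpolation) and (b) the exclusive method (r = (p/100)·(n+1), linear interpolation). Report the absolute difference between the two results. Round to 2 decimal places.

Sorted: 233, 293, 323, 386, 400, 424, 524, 535, 591, 629, 672, 686, 687, 690, 710, 737, 751.
n = 17.
(a) r = 7.4; between ranks 7 (524) and 8 (535): 528.4.
(b) r = 7.2; between ranks 7 (524) and 8 (535): 526.2.
|528.4 − 526.2| = 2.2.

2.20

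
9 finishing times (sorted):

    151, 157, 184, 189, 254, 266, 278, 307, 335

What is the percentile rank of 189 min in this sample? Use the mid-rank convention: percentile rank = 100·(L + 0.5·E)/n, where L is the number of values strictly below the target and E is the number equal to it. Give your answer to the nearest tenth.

38.9

Count below 189: L = 3; count equal: E = 1; n = 9.
Percentile rank = 100·(3 + 0.5·1)/9 = 100·3.5/9 = 38.89.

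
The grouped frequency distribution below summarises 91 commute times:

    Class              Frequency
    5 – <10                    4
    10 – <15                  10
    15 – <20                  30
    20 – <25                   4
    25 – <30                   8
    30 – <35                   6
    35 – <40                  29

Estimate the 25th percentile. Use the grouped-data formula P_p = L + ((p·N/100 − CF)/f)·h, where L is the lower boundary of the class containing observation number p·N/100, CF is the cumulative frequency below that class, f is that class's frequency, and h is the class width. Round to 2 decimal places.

N = 91; target position k = 25/100 · 91 = 22.75.
Cumulative frequencies: 4, 14, 44, 48, 56, 62, 91.
Observation 22.75 falls in the class 15 – <20.
L = 15, CF = 14, f = 30, h = 5.
P25 = 15 + ((22.75 − 14)/30)·5 = 15 + 1.45833 = 16.4583.

16.46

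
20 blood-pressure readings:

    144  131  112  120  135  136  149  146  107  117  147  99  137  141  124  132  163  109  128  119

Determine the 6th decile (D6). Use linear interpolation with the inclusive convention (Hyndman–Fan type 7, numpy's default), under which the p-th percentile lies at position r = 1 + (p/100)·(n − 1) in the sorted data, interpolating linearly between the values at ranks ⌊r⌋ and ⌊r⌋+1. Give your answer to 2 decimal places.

Sorted: 99, 107, 109, 112, 117, 119, 120, 124, 128, 131, 132, 135, 136, 137, 141, 144, 146, 147, 149, 163.
n = 20.
r = 1 + (60/100)·(20 − 1) = 1 + 11.4 = 12.4.
Rank 12 is 135 and rank 13 is 136.
Interpolate: 135 + 0.4·(136 − 135) = 135 + 0.4·1 = 135.4.

135.40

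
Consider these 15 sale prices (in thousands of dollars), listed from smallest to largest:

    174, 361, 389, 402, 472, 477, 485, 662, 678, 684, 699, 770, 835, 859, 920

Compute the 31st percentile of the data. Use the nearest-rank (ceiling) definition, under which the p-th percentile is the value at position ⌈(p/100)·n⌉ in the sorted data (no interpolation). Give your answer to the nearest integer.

n = 15.
Position = ⌈31/100 · 15⌉ = ⌈4.65⌉ = 5.
The value at rank 5 is 472.

472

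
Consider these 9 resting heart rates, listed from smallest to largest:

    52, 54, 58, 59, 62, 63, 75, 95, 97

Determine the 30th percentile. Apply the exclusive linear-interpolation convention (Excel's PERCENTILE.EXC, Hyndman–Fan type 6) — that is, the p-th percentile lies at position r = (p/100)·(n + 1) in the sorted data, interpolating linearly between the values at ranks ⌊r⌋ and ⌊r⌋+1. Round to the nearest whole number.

n = 9.
r = (30/100)·(9 + 1) = 3.
r is an integer, so P30 is the value at rank 3: 58.

58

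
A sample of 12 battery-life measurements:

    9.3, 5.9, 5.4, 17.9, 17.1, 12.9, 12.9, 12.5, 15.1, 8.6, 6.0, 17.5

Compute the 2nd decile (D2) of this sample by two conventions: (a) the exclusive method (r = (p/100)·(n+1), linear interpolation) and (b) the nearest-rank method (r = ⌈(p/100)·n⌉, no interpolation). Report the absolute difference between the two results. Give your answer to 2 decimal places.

Sorted: 5.4, 5.9, 6.0, 8.6, 9.3, 12.5, 12.9, 12.9, 15.1, 17.1, 17.5, 17.9.
n = 12.
(a) r = 2.6; between ranks 2 (5.9) and 3 (6.0): 5.96.
(b) the nearest-rank method: rank 3 → 6.
|5.96 − 6| = 0.04.

0.04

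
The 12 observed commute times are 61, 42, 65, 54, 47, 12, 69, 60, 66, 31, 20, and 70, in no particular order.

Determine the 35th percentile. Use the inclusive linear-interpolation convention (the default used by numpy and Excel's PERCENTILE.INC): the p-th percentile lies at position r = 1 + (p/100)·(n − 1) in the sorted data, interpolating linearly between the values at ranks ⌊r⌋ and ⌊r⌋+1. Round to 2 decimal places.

Sorted: 12, 20, 31, 42, 47, 54, 60, 61, 65, 66, 69, 70.
n = 12.
r = 1 + (35/100)·(12 − 1) = 1 + 3.85 = 4.85.
Rank 4 is 42 and rank 5 is 47.
Interpolate: 42 + 0.85·(47 − 42) = 42 + 0.85·5 = 46.25.

46.25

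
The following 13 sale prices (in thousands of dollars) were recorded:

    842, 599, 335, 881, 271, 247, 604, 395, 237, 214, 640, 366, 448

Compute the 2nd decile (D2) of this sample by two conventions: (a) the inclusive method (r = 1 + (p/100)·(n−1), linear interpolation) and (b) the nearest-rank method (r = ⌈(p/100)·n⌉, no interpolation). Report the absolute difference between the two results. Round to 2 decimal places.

Sorted: 214, 237, 247, 271, 335, 366, 395, 448, 599, 604, 640, 842, 881.
n = 13.
(a) r = 3.4; between ranks 3 (247) and 4 (271): 256.6.
(b) the nearest-rank method: rank 3 → 247.
|256.6 − 247| = 9.6.

9.60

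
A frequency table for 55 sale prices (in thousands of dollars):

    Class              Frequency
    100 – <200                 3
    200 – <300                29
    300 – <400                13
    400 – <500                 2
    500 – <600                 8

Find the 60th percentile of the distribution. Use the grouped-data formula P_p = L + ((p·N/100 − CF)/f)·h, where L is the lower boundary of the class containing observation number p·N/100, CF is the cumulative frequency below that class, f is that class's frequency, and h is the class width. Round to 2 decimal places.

307.69

N = 55; target position k = 60/100 · 55 = 33.
Cumulative frequencies: 3, 32, 45, 47, 55.
Observation 33 falls in the class 300 – <400.
L = 300, CF = 32, f = 13, h = 100.
P60 = 300 + ((33 − 32)/13)·100 = 300 + 7.69231 = 307.692.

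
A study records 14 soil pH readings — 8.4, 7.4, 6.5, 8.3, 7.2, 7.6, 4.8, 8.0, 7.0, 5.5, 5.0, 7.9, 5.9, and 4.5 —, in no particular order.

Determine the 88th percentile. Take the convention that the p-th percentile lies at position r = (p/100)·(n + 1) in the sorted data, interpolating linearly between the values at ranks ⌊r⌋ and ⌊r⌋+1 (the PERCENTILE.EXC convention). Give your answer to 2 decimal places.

Sorted: 4.5, 4.8, 5.0, 5.5, 5.9, 6.5, 7.0, 7.2, 7.4, 7.6, 7.9, 8.0, 8.3, 8.4.
n = 14.
r = (88/100)·(14 + 1) = 13.2.
Rank 13 is 8.3 and rank 14 is 8.4.
Interpolate: 8.3 + 0.2·(8.4 − 8.3) = 8.3 + 0.2·0.1 = 8.32.

8.32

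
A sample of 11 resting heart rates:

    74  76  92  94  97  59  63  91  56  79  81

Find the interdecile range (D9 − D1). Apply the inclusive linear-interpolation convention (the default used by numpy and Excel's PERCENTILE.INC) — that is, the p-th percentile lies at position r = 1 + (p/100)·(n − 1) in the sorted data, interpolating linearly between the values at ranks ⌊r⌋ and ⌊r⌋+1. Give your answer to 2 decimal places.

35.00

Sorted: 56, 59, 63, 74, 76, 79, 81, 91, 92, 94, 97.
n = 11.
P10: r = 2 (integer) → 59.
P90: r = 10 (integer) → 94.
Difference: 94 − 59 = 35.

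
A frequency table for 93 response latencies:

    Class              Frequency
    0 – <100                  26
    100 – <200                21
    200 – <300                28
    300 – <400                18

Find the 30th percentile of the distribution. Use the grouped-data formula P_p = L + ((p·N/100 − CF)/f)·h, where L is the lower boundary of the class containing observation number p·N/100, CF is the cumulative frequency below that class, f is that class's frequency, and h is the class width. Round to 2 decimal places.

109.05

N = 93; target position k = 30/100 · 93 = 27.9.
Cumulative frequencies: 26, 47, 75, 93.
Observation 27.9 falls in the class 100 – <200.
L = 100, CF = 26, f = 21, h = 100.
P30 = 100 + ((27.9 − 26)/21)·100 = 100 + 9.04762 = 109.048.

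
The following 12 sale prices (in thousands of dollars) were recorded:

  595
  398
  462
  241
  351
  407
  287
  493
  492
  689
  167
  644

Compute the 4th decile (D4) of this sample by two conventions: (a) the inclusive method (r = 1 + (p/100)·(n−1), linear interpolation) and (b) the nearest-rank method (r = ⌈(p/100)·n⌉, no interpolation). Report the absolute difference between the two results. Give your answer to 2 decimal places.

3.60

Sorted: 167, 241, 287, 351, 398, 407, 462, 492, 493, 595, 644, 689.
n = 12.
(a) r = 5.4; between ranks 5 (398) and 6 (407): 401.6.
(b) the nearest-rank method: rank 5 → 398.
|401.6 − 398| = 3.6.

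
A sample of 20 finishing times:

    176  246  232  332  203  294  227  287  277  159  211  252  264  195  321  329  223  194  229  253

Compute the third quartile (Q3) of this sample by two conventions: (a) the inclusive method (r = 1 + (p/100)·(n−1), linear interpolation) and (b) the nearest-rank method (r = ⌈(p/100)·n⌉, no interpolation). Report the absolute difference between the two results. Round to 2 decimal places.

2.50

Sorted: 159, 176, 194, 195, 203, 211, 223, 227, 229, 232, 246, 252, 253, 264, 277, 287, 294, 321, 329, 332.
n = 20.
(a) r = 15.25; between ranks 15 (277) and 16 (287): 279.5.
(b) the nearest-rank method: rank 15 → 277.
|279.5 − 277| = 2.5.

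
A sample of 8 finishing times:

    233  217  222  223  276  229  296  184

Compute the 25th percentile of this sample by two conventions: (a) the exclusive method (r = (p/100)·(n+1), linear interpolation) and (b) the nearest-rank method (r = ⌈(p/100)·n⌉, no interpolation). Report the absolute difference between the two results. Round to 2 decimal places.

Sorted: 184, 217, 222, 223, 229, 233, 276, 296.
n = 8.
(a) r = 2.25; between ranks 2 (217) and 3 (222): 218.25.
(b) the nearest-rank method: rank 2 → 217.
|218.25 − 217| = 1.25.

1.25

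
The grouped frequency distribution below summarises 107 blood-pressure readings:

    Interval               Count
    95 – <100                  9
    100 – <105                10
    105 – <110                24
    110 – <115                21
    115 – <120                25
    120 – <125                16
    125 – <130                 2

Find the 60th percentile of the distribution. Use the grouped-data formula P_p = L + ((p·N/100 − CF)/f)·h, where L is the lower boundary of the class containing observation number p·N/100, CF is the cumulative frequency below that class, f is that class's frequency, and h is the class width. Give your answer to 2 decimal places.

115.04

N = 107; target position k = 60/100 · 107 = 64.2.
Cumulative frequencies: 9, 19, 43, 64, 89, 105, 107.
Observation 64.2 falls in the class 115 – <120.
L = 115, CF = 64, f = 25, h = 5.
P60 = 115 + ((64.2 − 64)/25)·5 = 115 + 0.04 = 115.04.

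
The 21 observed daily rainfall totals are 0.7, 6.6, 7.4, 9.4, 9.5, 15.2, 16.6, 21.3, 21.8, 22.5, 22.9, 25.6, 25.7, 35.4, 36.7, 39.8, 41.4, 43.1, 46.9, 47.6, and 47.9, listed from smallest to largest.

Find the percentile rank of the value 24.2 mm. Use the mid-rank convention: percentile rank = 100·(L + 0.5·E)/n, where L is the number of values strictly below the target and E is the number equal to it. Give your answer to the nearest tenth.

52.4

Count below 24.2: L = 11; count equal: E = 0; n = 21.
Percentile rank = 100·(11 + 0.5·0)/21 = 100·11/21 = 52.38.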